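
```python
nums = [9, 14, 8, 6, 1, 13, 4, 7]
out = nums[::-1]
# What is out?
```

nums has length 8. The slice nums[::-1] selects indices [7, 6, 5, 4, 3, 2, 1, 0] (7->7, 6->4, 5->13, 4->1, 3->6, 2->8, 1->14, 0->9), giving [7, 4, 13, 1, 6, 8, 14, 9].

[7, 4, 13, 1, 6, 8, 14, 9]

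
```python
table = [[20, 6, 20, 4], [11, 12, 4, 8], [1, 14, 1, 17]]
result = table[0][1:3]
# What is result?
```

table[0] = [20, 6, 20, 4]. table[0] has length 4. The slice table[0][1:3] selects indices [1, 2] (1->6, 2->20), giving [6, 20].

[6, 20]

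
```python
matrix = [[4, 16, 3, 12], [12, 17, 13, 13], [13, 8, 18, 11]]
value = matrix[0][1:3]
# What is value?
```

matrix[0] = [4, 16, 3, 12]. matrix[0] has length 4. The slice matrix[0][1:3] selects indices [1, 2] (1->16, 2->3), giving [16, 3].

[16, 3]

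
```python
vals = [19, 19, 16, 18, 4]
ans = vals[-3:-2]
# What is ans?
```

vals has length 5. The slice vals[-3:-2] selects indices [2] (2->16), giving [16].

[16]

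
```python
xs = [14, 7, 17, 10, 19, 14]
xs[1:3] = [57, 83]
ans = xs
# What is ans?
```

xs starts as [14, 7, 17, 10, 19, 14] (length 6). The slice xs[1:3] covers indices [1, 2] with values [7, 17]. Replacing that slice with [57, 83] (same length) produces [14, 57, 83, 10, 19, 14].

[14, 57, 83, 10, 19, 14]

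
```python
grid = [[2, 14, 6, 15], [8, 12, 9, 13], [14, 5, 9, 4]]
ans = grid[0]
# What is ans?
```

grid has 3 rows. Row 0 is [2, 14, 6, 15].

[2, 14, 6, 15]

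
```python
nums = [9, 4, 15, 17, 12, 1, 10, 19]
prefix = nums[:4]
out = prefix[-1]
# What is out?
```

nums has length 8. The slice nums[:4] selects indices [0, 1, 2, 3] (0->9, 1->4, 2->15, 3->17), giving [9, 4, 15, 17]. So prefix = [9, 4, 15, 17]. Then prefix[-1] = 17.

17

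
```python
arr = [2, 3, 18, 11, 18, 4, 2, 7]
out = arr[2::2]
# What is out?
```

arr has length 8. The slice arr[2::2] selects indices [2, 4, 6] (2->18, 4->18, 6->2), giving [18, 18, 2].

[18, 18, 2]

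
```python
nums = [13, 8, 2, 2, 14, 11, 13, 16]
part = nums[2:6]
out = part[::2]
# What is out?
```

nums has length 8. The slice nums[2:6] selects indices [2, 3, 4, 5] (2->2, 3->2, 4->14, 5->11), giving [2, 2, 14, 11]. So part = [2, 2, 14, 11]. part has length 4. The slice part[::2] selects indices [0, 2] (0->2, 2->14), giving [2, 14].

[2, 14]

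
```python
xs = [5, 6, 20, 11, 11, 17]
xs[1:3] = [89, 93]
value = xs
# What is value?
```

xs starts as [5, 6, 20, 11, 11, 17] (length 6). The slice xs[1:3] covers indices [1, 2] with values [6, 20]. Replacing that slice with [89, 93] (same length) produces [5, 89, 93, 11, 11, 17].

[5, 89, 93, 11, 11, 17]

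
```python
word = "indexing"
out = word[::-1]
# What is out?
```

word has length 8. The slice word[::-1] selects indices [7, 6, 5, 4, 3, 2, 1, 0] (7->'g', 6->'n', 5->'i', 4->'x', 3->'e', 2->'d', 1->'n', 0->'i'), giving 'gnixedni'.

'gnixedni'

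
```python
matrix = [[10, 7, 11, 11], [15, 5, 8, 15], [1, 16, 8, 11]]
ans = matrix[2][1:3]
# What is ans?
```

matrix[2] = [1, 16, 8, 11]. matrix[2] has length 4. The slice matrix[2][1:3] selects indices [1, 2] (1->16, 2->8), giving [16, 8].

[16, 8]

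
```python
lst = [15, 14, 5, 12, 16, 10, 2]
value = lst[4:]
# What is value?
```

lst has length 7. The slice lst[4:] selects indices [4, 5, 6] (4->16, 5->10, 6->2), giving [16, 10, 2].

[16, 10, 2]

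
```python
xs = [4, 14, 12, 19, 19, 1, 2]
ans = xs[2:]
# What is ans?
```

xs has length 7. The slice xs[2:] selects indices [2, 3, 4, 5, 6] (2->12, 3->19, 4->19, 5->1, 6->2), giving [12, 19, 19, 1, 2].

[12, 19, 19, 1, 2]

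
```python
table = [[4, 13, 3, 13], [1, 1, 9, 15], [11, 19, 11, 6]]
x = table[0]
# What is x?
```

table has 3 rows. Row 0 is [4, 13, 3, 13].

[4, 13, 3, 13]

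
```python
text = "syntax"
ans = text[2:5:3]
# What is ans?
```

text has length 6. The slice text[2:5:3] selects indices [2] (2->'n'), giving 'n'.

'n'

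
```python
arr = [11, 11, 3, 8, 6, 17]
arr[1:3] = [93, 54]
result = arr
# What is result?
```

arr starts as [11, 11, 3, 8, 6, 17] (length 6). The slice arr[1:3] covers indices [1, 2] with values [11, 3]. Replacing that slice with [93, 54] (same length) produces [11, 93, 54, 8, 6, 17].

[11, 93, 54, 8, 6, 17]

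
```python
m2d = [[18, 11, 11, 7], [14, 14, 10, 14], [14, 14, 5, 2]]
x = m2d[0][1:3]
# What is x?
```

m2d[0] = [18, 11, 11, 7]. m2d[0] has length 4. The slice m2d[0][1:3] selects indices [1, 2] (1->11, 2->11), giving [11, 11].

[11, 11]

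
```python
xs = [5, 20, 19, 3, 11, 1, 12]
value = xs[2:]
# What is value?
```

xs has length 7. The slice xs[2:] selects indices [2, 3, 4, 5, 6] (2->19, 3->3, 4->11, 5->1, 6->12), giving [19, 3, 11, 1, 12].

[19, 3, 11, 1, 12]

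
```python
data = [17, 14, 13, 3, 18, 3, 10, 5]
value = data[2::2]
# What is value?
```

data has length 8. The slice data[2::2] selects indices [2, 4, 6] (2->13, 4->18, 6->10), giving [13, 18, 10].

[13, 18, 10]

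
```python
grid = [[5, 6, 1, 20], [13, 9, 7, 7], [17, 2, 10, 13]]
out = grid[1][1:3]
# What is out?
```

grid[1] = [13, 9, 7, 7]. grid[1] has length 4. The slice grid[1][1:3] selects indices [1, 2] (1->9, 2->7), giving [9, 7].

[9, 7]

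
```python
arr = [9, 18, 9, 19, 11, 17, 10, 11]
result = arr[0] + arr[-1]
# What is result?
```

arr has length 8. arr[0] = 9.
arr has length 8. Negative index -1 maps to positive index 8 + (-1) = 7. arr[7] = 11.
Sum: 9 + 11 = 20.

20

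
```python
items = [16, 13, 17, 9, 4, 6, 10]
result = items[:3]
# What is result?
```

items has length 7. The slice items[:3] selects indices [0, 1, 2] (0->16, 1->13, 2->17), giving [16, 13, 17].

[16, 13, 17]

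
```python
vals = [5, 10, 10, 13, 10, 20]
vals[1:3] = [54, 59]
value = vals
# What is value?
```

vals starts as [5, 10, 10, 13, 10, 20] (length 6). The slice vals[1:3] covers indices [1, 2] with values [10, 10]. Replacing that slice with [54, 59] (same length) produces [5, 54, 59, 13, 10, 20].

[5, 54, 59, 13, 10, 20]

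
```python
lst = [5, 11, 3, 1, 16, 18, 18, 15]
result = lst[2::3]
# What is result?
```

lst has length 8. The slice lst[2::3] selects indices [2, 5] (2->3, 5->18), giving [3, 18].

[3, 18]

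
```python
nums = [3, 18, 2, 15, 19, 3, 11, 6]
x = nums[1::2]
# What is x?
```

nums has length 8. The slice nums[1::2] selects indices [1, 3, 5, 7] (1->18, 3->15, 5->3, 7->6), giving [18, 15, 3, 6].

[18, 15, 3, 6]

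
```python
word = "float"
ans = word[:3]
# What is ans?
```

word has length 5. The slice word[:3] selects indices [0, 1, 2] (0->'f', 1->'l', 2->'o'), giving 'flo'.

'flo'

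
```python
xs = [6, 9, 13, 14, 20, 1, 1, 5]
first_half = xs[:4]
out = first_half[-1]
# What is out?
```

xs has length 8. The slice xs[:4] selects indices [0, 1, 2, 3] (0->6, 1->9, 2->13, 3->14), giving [6, 9, 13, 14]. So first_half = [6, 9, 13, 14]. Then first_half[-1] = 14.

14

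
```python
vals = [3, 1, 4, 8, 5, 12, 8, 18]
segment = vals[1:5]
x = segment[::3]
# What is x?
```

vals has length 8. The slice vals[1:5] selects indices [1, 2, 3, 4] (1->1, 2->4, 3->8, 4->5), giving [1, 4, 8, 5]. So segment = [1, 4, 8, 5]. segment has length 4. The slice segment[::3] selects indices [0, 3] (0->1, 3->5), giving [1, 5].

[1, 5]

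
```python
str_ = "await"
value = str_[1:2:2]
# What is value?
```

str_ has length 5. The slice str_[1:2:2] selects indices [1] (1->'w'), giving 'w'.

'w'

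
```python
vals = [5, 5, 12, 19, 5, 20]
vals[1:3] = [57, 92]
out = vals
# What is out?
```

vals starts as [5, 5, 12, 19, 5, 20] (length 6). The slice vals[1:3] covers indices [1, 2] with values [5, 12]. Replacing that slice with [57, 92] (same length) produces [5, 57, 92, 19, 5, 20].

[5, 57, 92, 19, 5, 20]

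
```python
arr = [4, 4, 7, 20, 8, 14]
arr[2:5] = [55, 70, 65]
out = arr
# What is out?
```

arr starts as [4, 4, 7, 20, 8, 14] (length 6). The slice arr[2:5] covers indices [2, 3, 4] with values [7, 20, 8]. Replacing that slice with [55, 70, 65] (same length) produces [4, 4, 55, 70, 65, 14].

[4, 4, 55, 70, 65, 14]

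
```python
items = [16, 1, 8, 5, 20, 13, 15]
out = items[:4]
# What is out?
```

items has length 7. The slice items[:4] selects indices [0, 1, 2, 3] (0->16, 1->1, 2->8, 3->5), giving [16, 1, 8, 5].

[16, 1, 8, 5]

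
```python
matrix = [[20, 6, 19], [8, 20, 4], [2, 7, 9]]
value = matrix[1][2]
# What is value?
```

matrix[1] = [8, 20, 4]. Taking column 2 of that row yields 4.

4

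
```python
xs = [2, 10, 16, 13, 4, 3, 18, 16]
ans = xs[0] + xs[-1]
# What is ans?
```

xs has length 8. xs[0] = 2.
xs has length 8. Negative index -1 maps to positive index 8 + (-1) = 7. xs[7] = 16.
Sum: 2 + 16 = 18.

18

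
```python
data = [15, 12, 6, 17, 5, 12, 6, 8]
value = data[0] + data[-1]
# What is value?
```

data has length 8. data[0] = 15.
data has length 8. Negative index -1 maps to positive index 8 + (-1) = 7. data[7] = 8.
Sum: 15 + 8 = 23.

23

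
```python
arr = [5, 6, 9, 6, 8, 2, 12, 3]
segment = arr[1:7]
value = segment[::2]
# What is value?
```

arr has length 8. The slice arr[1:7] selects indices [1, 2, 3, 4, 5, 6] (1->6, 2->9, 3->6, 4->8, 5->2, 6->12), giving [6, 9, 6, 8, 2, 12]. So segment = [6, 9, 6, 8, 2, 12]. segment has length 6. The slice segment[::2] selects indices [0, 2, 4] (0->6, 2->6, 4->2), giving [6, 6, 2].

[6, 6, 2]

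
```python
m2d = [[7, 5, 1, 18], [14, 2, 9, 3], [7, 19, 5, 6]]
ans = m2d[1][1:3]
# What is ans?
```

m2d[1] = [14, 2, 9, 3]. m2d[1] has length 4. The slice m2d[1][1:3] selects indices [1, 2] (1->2, 2->9), giving [2, 9].

[2, 9]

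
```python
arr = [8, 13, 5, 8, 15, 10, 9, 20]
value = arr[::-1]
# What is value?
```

arr has length 8. The slice arr[::-1] selects indices [7, 6, 5, 4, 3, 2, 1, 0] (7->20, 6->9, 5->10, 4->15, 3->8, 2->5, 1->13, 0->8), giving [20, 9, 10, 15, 8, 5, 13, 8].

[20, 9, 10, 15, 8, 5, 13, 8]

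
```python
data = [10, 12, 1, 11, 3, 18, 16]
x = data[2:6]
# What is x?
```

data has length 7. The slice data[2:6] selects indices [2, 3, 4, 5] (2->1, 3->11, 4->3, 5->18), giving [1, 11, 3, 18].

[1, 11, 3, 18]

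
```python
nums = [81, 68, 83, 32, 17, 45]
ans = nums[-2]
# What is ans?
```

nums has length 6. Negative index -2 maps to positive index 6 + (-2) = 4. nums[4] = 17.

17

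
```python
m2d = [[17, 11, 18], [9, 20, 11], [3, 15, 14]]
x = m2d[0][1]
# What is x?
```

m2d[0] = [17, 11, 18]. Taking column 1 of that row yields 11.

11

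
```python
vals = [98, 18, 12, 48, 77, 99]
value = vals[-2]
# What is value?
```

vals has length 6. Negative index -2 maps to positive index 6 + (-2) = 4. vals[4] = 77.

77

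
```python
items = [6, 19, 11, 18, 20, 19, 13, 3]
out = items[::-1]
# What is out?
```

items has length 8. The slice items[::-1] selects indices [7, 6, 5, 4, 3, 2, 1, 0] (7->3, 6->13, 5->19, 4->20, 3->18, 2->11, 1->19, 0->6), giving [3, 13, 19, 20, 18, 11, 19, 6].

[3, 13, 19, 20, 18, 11, 19, 6]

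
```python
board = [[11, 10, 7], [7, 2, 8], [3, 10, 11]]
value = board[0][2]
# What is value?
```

board[0] = [11, 10, 7]. Taking column 2 of that row yields 7.

7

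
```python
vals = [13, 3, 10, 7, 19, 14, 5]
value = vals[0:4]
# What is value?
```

vals has length 7. The slice vals[0:4] selects indices [0, 1, 2, 3] (0->13, 1->3, 2->10, 3->7), giving [13, 3, 10, 7].

[13, 3, 10, 7]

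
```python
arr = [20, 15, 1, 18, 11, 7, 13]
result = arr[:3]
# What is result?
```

arr has length 7. The slice arr[:3] selects indices [0, 1, 2] (0->20, 1->15, 2->1), giving [20, 15, 1].

[20, 15, 1]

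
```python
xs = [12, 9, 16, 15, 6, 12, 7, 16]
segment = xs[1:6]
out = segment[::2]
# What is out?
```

xs has length 8. The slice xs[1:6] selects indices [1, 2, 3, 4, 5] (1->9, 2->16, 3->15, 4->6, 5->12), giving [9, 16, 15, 6, 12]. So segment = [9, 16, 15, 6, 12]. segment has length 5. The slice segment[::2] selects indices [0, 2, 4] (0->9, 2->15, 4->12), giving [9, 15, 12].

[9, 15, 12]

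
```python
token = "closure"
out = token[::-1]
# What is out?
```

token has length 7. The slice token[::-1] selects indices [6, 5, 4, 3, 2, 1, 0] (6->'e', 5->'r', 4->'u', 3->'s', 2->'o', 1->'l', 0->'c'), giving 'erusolc'.

'erusolc'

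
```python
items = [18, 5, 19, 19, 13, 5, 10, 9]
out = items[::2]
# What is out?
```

items has length 8. The slice items[::2] selects indices [0, 2, 4, 6] (0->18, 2->19, 4->13, 6->10), giving [18, 19, 13, 10].

[18, 19, 13, 10]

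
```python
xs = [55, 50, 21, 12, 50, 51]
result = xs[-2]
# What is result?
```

xs has length 6. Negative index -2 maps to positive index 6 + (-2) = 4. xs[4] = 50.

50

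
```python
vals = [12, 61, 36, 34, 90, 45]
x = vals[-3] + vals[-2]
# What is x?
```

vals has length 6. Negative index -3 maps to positive index 6 + (-3) = 3. vals[3] = 34.
vals has length 6. Negative index -2 maps to positive index 6 + (-2) = 4. vals[4] = 90.
Sum: 34 + 90 = 124.

124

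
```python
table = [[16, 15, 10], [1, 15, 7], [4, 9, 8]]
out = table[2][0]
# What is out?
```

table[2] = [4, 9, 8]. Taking column 0 of that row yields 4.

4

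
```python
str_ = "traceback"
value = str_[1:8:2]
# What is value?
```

str_ has length 9. The slice str_[1:8:2] selects indices [1, 3, 5, 7] (1->'r', 3->'c', 5->'b', 7->'c'), giving 'rcbc'.

'rcbc'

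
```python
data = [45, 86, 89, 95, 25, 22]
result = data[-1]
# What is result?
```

data has length 6. Negative index -1 maps to positive index 6 + (-1) = 5. data[5] = 22.

22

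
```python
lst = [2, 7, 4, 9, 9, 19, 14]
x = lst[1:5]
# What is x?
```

lst has length 7. The slice lst[1:5] selects indices [1, 2, 3, 4] (1->7, 2->4, 3->9, 4->9), giving [7, 4, 9, 9].

[7, 4, 9, 9]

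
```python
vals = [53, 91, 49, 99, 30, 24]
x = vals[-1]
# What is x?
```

vals has length 6. Negative index -1 maps to positive index 6 + (-1) = 5. vals[5] = 24.

24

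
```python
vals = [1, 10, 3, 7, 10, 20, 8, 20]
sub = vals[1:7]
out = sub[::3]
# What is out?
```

vals has length 8. The slice vals[1:7] selects indices [1, 2, 3, 4, 5, 6] (1->10, 2->3, 3->7, 4->10, 5->20, 6->8), giving [10, 3, 7, 10, 20, 8]. So sub = [10, 3, 7, 10, 20, 8]. sub has length 6. The slice sub[::3] selects indices [0, 3] (0->10, 3->10), giving [10, 10].

[10, 10]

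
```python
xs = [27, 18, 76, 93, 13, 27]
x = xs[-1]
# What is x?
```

xs has length 6. Negative index -1 maps to positive index 6 + (-1) = 5. xs[5] = 27.

27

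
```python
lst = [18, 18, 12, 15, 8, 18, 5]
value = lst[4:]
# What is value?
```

lst has length 7. The slice lst[4:] selects indices [4, 5, 6] (4->8, 5->18, 6->5), giving [8, 18, 5].

[8, 18, 5]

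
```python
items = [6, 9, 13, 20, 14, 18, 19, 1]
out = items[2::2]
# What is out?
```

items has length 8. The slice items[2::2] selects indices [2, 4, 6] (2->13, 4->14, 6->19), giving [13, 14, 19].

[13, 14, 19]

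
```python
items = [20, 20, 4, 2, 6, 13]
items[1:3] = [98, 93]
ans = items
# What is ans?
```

items starts as [20, 20, 4, 2, 6, 13] (length 6). The slice items[1:3] covers indices [1, 2] with values [20, 4]. Replacing that slice with [98, 93] (same length) produces [20, 98, 93, 2, 6, 13].

[20, 98, 93, 2, 6, 13]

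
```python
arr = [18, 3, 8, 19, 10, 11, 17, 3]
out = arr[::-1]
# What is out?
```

arr has length 8. The slice arr[::-1] selects indices [7, 6, 5, 4, 3, 2, 1, 0] (7->3, 6->17, 5->11, 4->10, 3->19, 2->8, 1->3, 0->18), giving [3, 17, 11, 10, 19, 8, 3, 18].

[3, 17, 11, 10, 19, 8, 3, 18]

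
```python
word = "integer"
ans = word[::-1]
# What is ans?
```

word has length 7. The slice word[::-1] selects indices [6, 5, 4, 3, 2, 1, 0] (6->'r', 5->'e', 4->'g', 3->'e', 2->'t', 1->'n', 0->'i'), giving 'regetni'.

'regetni'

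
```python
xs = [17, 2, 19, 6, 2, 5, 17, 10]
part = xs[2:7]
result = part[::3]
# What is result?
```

xs has length 8. The slice xs[2:7] selects indices [2, 3, 4, 5, 6] (2->19, 3->6, 4->2, 5->5, 6->17), giving [19, 6, 2, 5, 17]. So part = [19, 6, 2, 5, 17]. part has length 5. The slice part[::3] selects indices [0, 3] (0->19, 3->5), giving [19, 5].

[19, 5]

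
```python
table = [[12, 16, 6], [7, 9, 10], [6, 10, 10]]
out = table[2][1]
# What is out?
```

table[2] = [6, 10, 10]. Taking column 1 of that row yields 10.

10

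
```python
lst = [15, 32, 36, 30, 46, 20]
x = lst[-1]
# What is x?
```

lst has length 6. Negative index -1 maps to positive index 6 + (-1) = 5. lst[5] = 20.

20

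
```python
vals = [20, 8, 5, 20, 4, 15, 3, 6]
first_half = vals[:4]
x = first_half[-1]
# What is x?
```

vals has length 8. The slice vals[:4] selects indices [0, 1, 2, 3] (0->20, 1->8, 2->5, 3->20), giving [20, 8, 5, 20]. So first_half = [20, 8, 5, 20]. Then first_half[-1] = 20.

20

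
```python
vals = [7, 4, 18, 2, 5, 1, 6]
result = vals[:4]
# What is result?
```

vals has length 7. The slice vals[:4] selects indices [0, 1, 2, 3] (0->7, 1->4, 2->18, 3->2), giving [7, 4, 18, 2].

[7, 4, 18, 2]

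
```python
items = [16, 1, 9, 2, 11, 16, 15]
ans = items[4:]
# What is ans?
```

items has length 7. The slice items[4:] selects indices [4, 5, 6] (4->11, 5->16, 6->15), giving [11, 16, 15].

[11, 16, 15]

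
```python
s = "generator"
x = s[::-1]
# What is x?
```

s has length 9. The slice s[::-1] selects indices [8, 7, 6, 5, 4, 3, 2, 1, 0] (8->'r', 7->'o', 6->'t', 5->'a', 4->'r', 3->'e', 2->'n', 1->'e', 0->'g'), giving 'rotareneg'.

'rotareneg'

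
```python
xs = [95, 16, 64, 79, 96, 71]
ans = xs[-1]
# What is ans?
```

xs has length 6. Negative index -1 maps to positive index 6 + (-1) = 5. xs[5] = 71.

71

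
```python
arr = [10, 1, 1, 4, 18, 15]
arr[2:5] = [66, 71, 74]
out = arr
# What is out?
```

arr starts as [10, 1, 1, 4, 18, 15] (length 6). The slice arr[2:5] covers indices [2, 3, 4] with values [1, 4, 18]. Replacing that slice with [66, 71, 74] (same length) produces [10, 1, 66, 71, 74, 15].

[10, 1, 66, 71, 74, 15]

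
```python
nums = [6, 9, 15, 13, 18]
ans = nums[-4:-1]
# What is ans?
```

nums has length 5. The slice nums[-4:-1] selects indices [1, 2, 3] (1->9, 2->15, 3->13), giving [9, 15, 13].

[9, 15, 13]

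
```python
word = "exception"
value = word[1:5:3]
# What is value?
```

word has length 9. The slice word[1:5:3] selects indices [1, 4] (1->'x', 4->'p'), giving 'xp'.

'xp'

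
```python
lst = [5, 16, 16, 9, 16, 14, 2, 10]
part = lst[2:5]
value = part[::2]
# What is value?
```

lst has length 8. The slice lst[2:5] selects indices [2, 3, 4] (2->16, 3->9, 4->16), giving [16, 9, 16]. So part = [16, 9, 16]. part has length 3. The slice part[::2] selects indices [0, 2] (0->16, 2->16), giving [16, 16].

[16, 16]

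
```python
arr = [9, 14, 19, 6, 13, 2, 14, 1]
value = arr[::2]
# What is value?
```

arr has length 8. The slice arr[::2] selects indices [0, 2, 4, 6] (0->9, 2->19, 4->13, 6->14), giving [9, 19, 13, 14].

[9, 19, 13, 14]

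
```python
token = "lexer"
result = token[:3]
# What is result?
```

token has length 5. The slice token[:3] selects indices [0, 1, 2] (0->'l', 1->'e', 2->'x'), giving 'lex'.

'lex'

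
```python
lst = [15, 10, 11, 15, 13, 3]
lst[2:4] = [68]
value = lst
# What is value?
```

lst starts as [15, 10, 11, 15, 13, 3] (length 6). The slice lst[2:4] covers indices [2, 3] with values [11, 15]. Replacing that slice with [68] (different length) produces [15, 10, 68, 13, 3].

[15, 10, 68, 13, 3]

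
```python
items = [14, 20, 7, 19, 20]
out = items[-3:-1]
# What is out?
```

items has length 5. The slice items[-3:-1] selects indices [2, 3] (2->7, 3->19), giving [7, 19].

[7, 19]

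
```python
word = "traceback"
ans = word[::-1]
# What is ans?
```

word has length 9. The slice word[::-1] selects indices [8, 7, 6, 5, 4, 3, 2, 1, 0] (8->'k', 7->'c', 6->'a', 5->'b', 4->'e', 3->'c', 2->'a', 1->'r', 0->'t'), giving 'kcabecart'.

'kcabecart'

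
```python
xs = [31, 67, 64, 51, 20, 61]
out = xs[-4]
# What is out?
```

xs has length 6. Negative index -4 maps to positive index 6 + (-4) = 2. xs[2] = 64.

64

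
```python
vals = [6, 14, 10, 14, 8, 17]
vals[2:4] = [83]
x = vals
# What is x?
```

vals starts as [6, 14, 10, 14, 8, 17] (length 6). The slice vals[2:4] covers indices [2, 3] with values [10, 14]. Replacing that slice with [83] (different length) produces [6, 14, 83, 8, 17].

[6, 14, 83, 8, 17]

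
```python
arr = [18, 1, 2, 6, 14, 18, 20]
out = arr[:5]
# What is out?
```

arr has length 7. The slice arr[:5] selects indices [0, 1, 2, 3, 4] (0->18, 1->1, 2->2, 3->6, 4->14), giving [18, 1, 2, 6, 14].

[18, 1, 2, 6, 14]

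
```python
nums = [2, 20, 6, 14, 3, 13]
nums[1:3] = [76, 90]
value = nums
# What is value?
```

nums starts as [2, 20, 6, 14, 3, 13] (length 6). The slice nums[1:3] covers indices [1, 2] with values [20, 6]. Replacing that slice with [76, 90] (same length) produces [2, 76, 90, 14, 3, 13].

[2, 76, 90, 14, 3, 13]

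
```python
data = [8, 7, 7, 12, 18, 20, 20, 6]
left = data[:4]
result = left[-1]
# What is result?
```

data has length 8. The slice data[:4] selects indices [0, 1, 2, 3] (0->8, 1->7, 2->7, 3->12), giving [8, 7, 7, 12]. So left = [8, 7, 7, 12]. Then left[-1] = 12.

12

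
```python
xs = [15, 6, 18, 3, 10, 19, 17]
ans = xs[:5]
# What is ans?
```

xs has length 7. The slice xs[:5] selects indices [0, 1, 2, 3, 4] (0->15, 1->6, 2->18, 3->3, 4->10), giving [15, 6, 18, 3, 10].

[15, 6, 18, 3, 10]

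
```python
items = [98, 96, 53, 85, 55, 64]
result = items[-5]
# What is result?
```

items has length 6. Negative index -5 maps to positive index 6 + (-5) = 1. items[1] = 96.

96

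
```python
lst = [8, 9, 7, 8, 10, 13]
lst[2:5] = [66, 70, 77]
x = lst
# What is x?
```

lst starts as [8, 9, 7, 8, 10, 13] (length 6). The slice lst[2:5] covers indices [2, 3, 4] with values [7, 8, 10]. Replacing that slice with [66, 70, 77] (same length) produces [8, 9, 66, 70, 77, 13].

[8, 9, 66, 70, 77, 13]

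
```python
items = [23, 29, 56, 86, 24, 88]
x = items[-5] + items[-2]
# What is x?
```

items has length 6. Negative index -5 maps to positive index 6 + (-5) = 1. items[1] = 29.
items has length 6. Negative index -2 maps to positive index 6 + (-2) = 4. items[4] = 24.
Sum: 29 + 24 = 53.

53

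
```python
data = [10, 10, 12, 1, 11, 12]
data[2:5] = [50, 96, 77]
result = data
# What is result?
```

data starts as [10, 10, 12, 1, 11, 12] (length 6). The slice data[2:5] covers indices [2, 3, 4] with values [12, 1, 11]. Replacing that slice with [50, 96, 77] (same length) produces [10, 10, 50, 96, 77, 12].

[10, 10, 50, 96, 77, 12]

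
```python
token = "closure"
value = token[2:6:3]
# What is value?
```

token has length 7. The slice token[2:6:3] selects indices [2, 5] (2->'o', 5->'r'), giving 'or'.

'or'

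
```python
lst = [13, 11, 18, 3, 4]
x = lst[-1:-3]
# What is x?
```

lst has length 5. The slice lst[-1:-3] resolves to an empty index range, so the result is [].

[]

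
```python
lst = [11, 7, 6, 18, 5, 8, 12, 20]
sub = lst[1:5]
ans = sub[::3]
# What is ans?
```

lst has length 8. The slice lst[1:5] selects indices [1, 2, 3, 4] (1->7, 2->6, 3->18, 4->5), giving [7, 6, 18, 5]. So sub = [7, 6, 18, 5]. sub has length 4. The slice sub[::3] selects indices [0, 3] (0->7, 3->5), giving [7, 5].

[7, 5]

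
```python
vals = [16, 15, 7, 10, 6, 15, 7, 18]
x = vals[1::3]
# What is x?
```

vals has length 8. The slice vals[1::3] selects indices [1, 4, 7] (1->15, 4->6, 7->18), giving [15, 6, 18].

[15, 6, 18]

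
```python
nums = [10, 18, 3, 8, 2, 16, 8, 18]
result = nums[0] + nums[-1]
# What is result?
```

nums has length 8. nums[0] = 10.
nums has length 8. Negative index -1 maps to positive index 8 + (-1) = 7. nums[7] = 18.
Sum: 10 + 18 = 28.

28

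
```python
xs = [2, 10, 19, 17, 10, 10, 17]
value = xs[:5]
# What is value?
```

xs has length 7. The slice xs[:5] selects indices [0, 1, 2, 3, 4] (0->2, 1->10, 2->19, 3->17, 4->10), giving [2, 10, 19, 17, 10].

[2, 10, 19, 17, 10]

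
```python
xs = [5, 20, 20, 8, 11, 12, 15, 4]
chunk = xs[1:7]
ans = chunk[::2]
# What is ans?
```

xs has length 8. The slice xs[1:7] selects indices [1, 2, 3, 4, 5, 6] (1->20, 2->20, 3->8, 4->11, 5->12, 6->15), giving [20, 20, 8, 11, 12, 15]. So chunk = [20, 20, 8, 11, 12, 15]. chunk has length 6. The slice chunk[::2] selects indices [0, 2, 4] (0->20, 2->8, 4->12), giving [20, 8, 12].

[20, 8, 12]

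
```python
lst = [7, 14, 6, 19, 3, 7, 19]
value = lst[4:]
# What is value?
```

lst has length 7. The slice lst[4:] selects indices [4, 5, 6] (4->3, 5->7, 6->19), giving [3, 7, 19].

[3, 7, 19]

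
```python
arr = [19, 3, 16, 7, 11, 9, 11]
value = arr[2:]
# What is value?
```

arr has length 7. The slice arr[2:] selects indices [2, 3, 4, 5, 6] (2->16, 3->7, 4->11, 5->9, 6->11), giving [16, 7, 11, 9, 11].

[16, 7, 11, 9, 11]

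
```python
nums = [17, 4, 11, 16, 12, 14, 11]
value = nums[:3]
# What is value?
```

nums has length 7. The slice nums[:3] selects indices [0, 1, 2] (0->17, 1->4, 2->11), giving [17, 4, 11].

[17, 4, 11]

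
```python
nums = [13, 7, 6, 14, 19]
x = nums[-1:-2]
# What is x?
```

nums has length 5. The slice nums[-1:-2] resolves to an empty index range, so the result is [].

[]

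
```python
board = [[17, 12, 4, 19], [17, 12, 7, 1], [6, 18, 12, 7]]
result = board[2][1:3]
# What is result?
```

board[2] = [6, 18, 12, 7]. board[2] has length 4. The slice board[2][1:3] selects indices [1, 2] (1->18, 2->12), giving [18, 12].

[18, 12]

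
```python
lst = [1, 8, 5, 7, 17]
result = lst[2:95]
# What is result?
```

lst has length 5. The slice lst[2:95] selects indices [2, 3, 4] (2->5, 3->7, 4->17), giving [5, 7, 17].

[5, 7, 17]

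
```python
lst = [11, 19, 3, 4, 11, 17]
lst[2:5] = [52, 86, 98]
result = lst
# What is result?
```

lst starts as [11, 19, 3, 4, 11, 17] (length 6). The slice lst[2:5] covers indices [2, 3, 4] with values [3, 4, 11]. Replacing that slice with [52, 86, 98] (same length) produces [11, 19, 52, 86, 98, 17].

[11, 19, 52, 86, 98, 17]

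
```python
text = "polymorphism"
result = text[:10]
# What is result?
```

text has length 12. The slice text[:10] selects indices [0, 1, 2, 3, 4, 5, 6, 7, 8, 9] (0->'p', 1->'o', 2->'l', 3->'y', 4->'m', 5->'o', 6->'r', 7->'p', 8->'h', 9->'i'), giving 'polymorphi'.

'polymorphi'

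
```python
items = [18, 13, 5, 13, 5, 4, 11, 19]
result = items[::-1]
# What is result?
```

items has length 8. The slice items[::-1] selects indices [7, 6, 5, 4, 3, 2, 1, 0] (7->19, 6->11, 5->4, 4->5, 3->13, 2->5, 1->13, 0->18), giving [19, 11, 4, 5, 13, 5, 13, 18].

[19, 11, 4, 5, 13, 5, 13, 18]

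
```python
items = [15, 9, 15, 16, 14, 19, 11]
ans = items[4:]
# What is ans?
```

items has length 7. The slice items[4:] selects indices [4, 5, 6] (4->14, 5->19, 6->11), giving [14, 19, 11].

[14, 19, 11]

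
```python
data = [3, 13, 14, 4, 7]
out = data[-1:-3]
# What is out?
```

data has length 5. The slice data[-1:-3] resolves to an empty index range, so the result is [].

[]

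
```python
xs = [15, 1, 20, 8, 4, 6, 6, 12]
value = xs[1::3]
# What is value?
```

xs has length 8. The slice xs[1::3] selects indices [1, 4, 7] (1->1, 4->4, 7->12), giving [1, 4, 12].

[1, 4, 12]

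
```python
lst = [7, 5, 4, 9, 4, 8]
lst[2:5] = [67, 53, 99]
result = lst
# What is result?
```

lst starts as [7, 5, 4, 9, 4, 8] (length 6). The slice lst[2:5] covers indices [2, 3, 4] with values [4, 9, 4]. Replacing that slice with [67, 53, 99] (same length) produces [7, 5, 67, 53, 99, 8].

[7, 5, 67, 53, 99, 8]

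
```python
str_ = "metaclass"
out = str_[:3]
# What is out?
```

str_ has length 9. The slice str_[:3] selects indices [0, 1, 2] (0->'m', 1->'e', 2->'t'), giving 'met'.

'met'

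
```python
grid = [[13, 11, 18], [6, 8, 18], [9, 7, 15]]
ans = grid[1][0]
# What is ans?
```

grid[1] = [6, 8, 18]. Taking column 0 of that row yields 6.

6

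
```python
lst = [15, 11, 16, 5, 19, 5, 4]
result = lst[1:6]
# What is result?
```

lst has length 7. The slice lst[1:6] selects indices [1, 2, 3, 4, 5] (1->11, 2->16, 3->5, 4->19, 5->5), giving [11, 16, 5, 19, 5].

[11, 16, 5, 19, 5]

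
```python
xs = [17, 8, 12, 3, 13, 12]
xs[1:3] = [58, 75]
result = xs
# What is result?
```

xs starts as [17, 8, 12, 3, 13, 12] (length 6). The slice xs[1:3] covers indices [1, 2] with values [8, 12]. Replacing that slice with [58, 75] (same length) produces [17, 58, 75, 3, 13, 12].

[17, 58, 75, 3, 13, 12]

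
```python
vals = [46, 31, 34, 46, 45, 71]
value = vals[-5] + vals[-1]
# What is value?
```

vals has length 6. Negative index -5 maps to positive index 6 + (-5) = 1. vals[1] = 31.
vals has length 6. Negative index -1 maps to positive index 6 + (-1) = 5. vals[5] = 71.
Sum: 31 + 71 = 102.

102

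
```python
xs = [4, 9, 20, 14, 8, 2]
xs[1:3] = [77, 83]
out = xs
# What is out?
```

xs starts as [4, 9, 20, 14, 8, 2] (length 6). The slice xs[1:3] covers indices [1, 2] with values [9, 20]. Replacing that slice with [77, 83] (same length) produces [4, 77, 83, 14, 8, 2].

[4, 77, 83, 14, 8, 2]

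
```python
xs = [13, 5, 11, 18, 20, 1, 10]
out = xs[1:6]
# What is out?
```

xs has length 7. The slice xs[1:6] selects indices [1, 2, 3, 4, 5] (1->5, 2->11, 3->18, 4->20, 5->1), giving [5, 11, 18, 20, 1].

[5, 11, 18, 20, 1]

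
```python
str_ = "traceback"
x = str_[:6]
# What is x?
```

str_ has length 9. The slice str_[:6] selects indices [0, 1, 2, 3, 4, 5] (0->'t', 1->'r', 2->'a', 3->'c', 4->'e', 5->'b'), giving 'traceb'.

'traceb'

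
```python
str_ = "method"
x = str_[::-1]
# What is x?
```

str_ has length 6. The slice str_[::-1] selects indices [5, 4, 3, 2, 1, 0] (5->'d', 4->'o', 3->'h', 2->'t', 1->'e', 0->'m'), giving 'dohtem'.

'dohtem'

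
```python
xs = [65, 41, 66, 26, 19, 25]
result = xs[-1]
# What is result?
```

xs has length 6. Negative index -1 maps to positive index 6 + (-1) = 5. xs[5] = 25.

25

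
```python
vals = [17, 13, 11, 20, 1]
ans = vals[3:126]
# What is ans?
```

vals has length 5. The slice vals[3:126] selects indices [3, 4] (3->20, 4->1), giving [20, 1].

[20, 1]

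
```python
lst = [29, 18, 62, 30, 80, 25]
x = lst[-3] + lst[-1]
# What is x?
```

lst has length 6. Negative index -3 maps to positive index 6 + (-3) = 3. lst[3] = 30.
lst has length 6. Negative index -1 maps to positive index 6 + (-1) = 5. lst[5] = 25.
Sum: 30 + 25 = 55.

55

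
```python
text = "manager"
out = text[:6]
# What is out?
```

text has length 7. The slice text[:6] selects indices [0, 1, 2, 3, 4, 5] (0->'m', 1->'a', 2->'n', 3->'a', 4->'g', 5->'e'), giving 'manage'.

'manage'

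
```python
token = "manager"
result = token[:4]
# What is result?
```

token has length 7. The slice token[:4] selects indices [0, 1, 2, 3] (0->'m', 1->'a', 2->'n', 3->'a'), giving 'mana'.

'mana'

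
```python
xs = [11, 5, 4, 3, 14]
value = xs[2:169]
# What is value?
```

xs has length 5. The slice xs[2:169] selects indices [2, 3, 4] (2->4, 3->3, 4->14), giving [4, 3, 14].

[4, 3, 14]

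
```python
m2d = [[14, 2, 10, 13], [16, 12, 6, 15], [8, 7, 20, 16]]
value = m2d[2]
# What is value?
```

m2d has 3 rows. Row 2 is [8, 7, 20, 16].

[8, 7, 20, 16]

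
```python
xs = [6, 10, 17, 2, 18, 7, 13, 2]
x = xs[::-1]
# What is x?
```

xs has length 8. The slice xs[::-1] selects indices [7, 6, 5, 4, 3, 2, 1, 0] (7->2, 6->13, 5->7, 4->18, 3->2, 2->17, 1->10, 0->6), giving [2, 13, 7, 18, 2, 17, 10, 6].

[2, 13, 7, 18, 2, 17, 10, 6]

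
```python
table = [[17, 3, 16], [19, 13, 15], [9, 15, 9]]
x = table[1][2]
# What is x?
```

table[1] = [19, 13, 15]. Taking column 2 of that row yields 15.

15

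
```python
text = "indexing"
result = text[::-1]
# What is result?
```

text has length 8. The slice text[::-1] selects indices [7, 6, 5, 4, 3, 2, 1, 0] (7->'g', 6->'n', 5->'i', 4->'x', 3->'e', 2->'d', 1->'n', 0->'i'), giving 'gnixedni'.

'gnixedni'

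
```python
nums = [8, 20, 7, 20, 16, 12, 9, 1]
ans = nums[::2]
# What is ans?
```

nums has length 8. The slice nums[::2] selects indices [0, 2, 4, 6] (0->8, 2->7, 4->16, 6->9), giving [8, 7, 16, 9].

[8, 7, 16, 9]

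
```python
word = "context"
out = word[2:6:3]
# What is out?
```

word has length 7. The slice word[2:6:3] selects indices [2, 5] (2->'n', 5->'x'), giving 'nx'.

'nx'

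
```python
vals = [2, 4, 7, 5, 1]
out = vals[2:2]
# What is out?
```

vals has length 5. The slice vals[2:2] resolves to an empty index range, so the result is [].

[]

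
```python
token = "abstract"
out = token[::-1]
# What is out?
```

token has length 8. The slice token[::-1] selects indices [7, 6, 5, 4, 3, 2, 1, 0] (7->'t', 6->'c', 5->'a', 4->'r', 3->'t', 2->'s', 1->'b', 0->'a'), giving 'tcartsba'.

'tcartsba'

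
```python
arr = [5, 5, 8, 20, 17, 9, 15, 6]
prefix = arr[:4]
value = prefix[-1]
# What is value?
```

arr has length 8. The slice arr[:4] selects indices [0, 1, 2, 3] (0->5, 1->5, 2->8, 3->20), giving [5, 5, 8, 20]. So prefix = [5, 5, 8, 20]. Then prefix[-1] = 20.

20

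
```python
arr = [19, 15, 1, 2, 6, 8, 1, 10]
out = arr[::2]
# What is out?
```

arr has length 8. The slice arr[::2] selects indices [0, 2, 4, 6] (0->19, 2->1, 4->6, 6->1), giving [19, 1, 6, 1].

[19, 1, 6, 1]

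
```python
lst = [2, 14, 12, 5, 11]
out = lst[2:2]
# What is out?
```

lst has length 5. The slice lst[2:2] resolves to an empty index range, so the result is [].

[]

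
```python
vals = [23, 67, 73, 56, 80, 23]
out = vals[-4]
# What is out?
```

vals has length 6. Negative index -4 maps to positive index 6 + (-4) = 2. vals[2] = 73.

73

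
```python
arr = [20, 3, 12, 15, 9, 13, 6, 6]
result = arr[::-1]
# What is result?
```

arr has length 8. The slice arr[::-1] selects indices [7, 6, 5, 4, 3, 2, 1, 0] (7->6, 6->6, 5->13, 4->9, 3->15, 2->12, 1->3, 0->20), giving [6, 6, 13, 9, 15, 12, 3, 20].

[6, 6, 13, 9, 15, 12, 3, 20]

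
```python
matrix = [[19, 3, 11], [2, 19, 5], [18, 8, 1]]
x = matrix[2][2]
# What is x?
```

matrix[2] = [18, 8, 1]. Taking column 2 of that row yields 1.

1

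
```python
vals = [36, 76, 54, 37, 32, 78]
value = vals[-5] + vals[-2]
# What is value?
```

vals has length 6. Negative index -5 maps to positive index 6 + (-5) = 1. vals[1] = 76.
vals has length 6. Negative index -2 maps to positive index 6 + (-2) = 4. vals[4] = 32.
Sum: 76 + 32 = 108.

108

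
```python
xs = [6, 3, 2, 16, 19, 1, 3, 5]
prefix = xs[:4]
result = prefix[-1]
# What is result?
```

xs has length 8. The slice xs[:4] selects indices [0, 1, 2, 3] (0->6, 1->3, 2->2, 3->16), giving [6, 3, 2, 16]. So prefix = [6, 3, 2, 16]. Then prefix[-1] = 16.

16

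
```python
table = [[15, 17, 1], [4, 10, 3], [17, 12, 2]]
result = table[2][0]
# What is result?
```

table[2] = [17, 12, 2]. Taking column 0 of that row yields 17.

17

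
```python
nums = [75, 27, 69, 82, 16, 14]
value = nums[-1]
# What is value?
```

nums has length 6. Negative index -1 maps to positive index 6 + (-1) = 5. nums[5] = 14.

14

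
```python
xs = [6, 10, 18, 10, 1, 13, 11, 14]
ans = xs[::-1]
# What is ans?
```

xs has length 8. The slice xs[::-1] selects indices [7, 6, 5, 4, 3, 2, 1, 0] (7->14, 6->11, 5->13, 4->1, 3->10, 2->18, 1->10, 0->6), giving [14, 11, 13, 1, 10, 18, 10, 6].

[14, 11, 13, 1, 10, 18, 10, 6]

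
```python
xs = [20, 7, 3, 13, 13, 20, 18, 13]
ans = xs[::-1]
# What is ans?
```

xs has length 8. The slice xs[::-1] selects indices [7, 6, 5, 4, 3, 2, 1, 0] (7->13, 6->18, 5->20, 4->13, 3->13, 2->3, 1->7, 0->20), giving [13, 18, 20, 13, 13, 3, 7, 20].

[13, 18, 20, 13, 13, 3, 7, 20]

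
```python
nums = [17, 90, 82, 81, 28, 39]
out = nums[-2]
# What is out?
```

nums has length 6. Negative index -2 maps to positive index 6 + (-2) = 4. nums[4] = 28.

28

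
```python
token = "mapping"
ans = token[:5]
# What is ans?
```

token has length 7. The slice token[:5] selects indices [0, 1, 2, 3, 4] (0->'m', 1->'a', 2->'p', 3->'p', 4->'i'), giving 'mappi'.

'mappi'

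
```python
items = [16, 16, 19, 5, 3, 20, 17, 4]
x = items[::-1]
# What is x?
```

items has length 8. The slice items[::-1] selects indices [7, 6, 5, 4, 3, 2, 1, 0] (7->4, 6->17, 5->20, 4->3, 3->5, 2->19, 1->16, 0->16), giving [4, 17, 20, 3, 5, 19, 16, 16].

[4, 17, 20, 3, 5, 19, 16, 16]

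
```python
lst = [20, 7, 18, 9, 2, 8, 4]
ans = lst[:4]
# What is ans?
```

lst has length 7. The slice lst[:4] selects indices [0, 1, 2, 3] (0->20, 1->7, 2->18, 3->9), giving [20, 7, 18, 9].

[20, 7, 18, 9]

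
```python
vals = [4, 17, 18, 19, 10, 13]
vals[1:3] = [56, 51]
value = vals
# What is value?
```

vals starts as [4, 17, 18, 19, 10, 13] (length 6). The slice vals[1:3] covers indices [1, 2] with values [17, 18]. Replacing that slice with [56, 51] (same length) produces [4, 56, 51, 19, 10, 13].

[4, 56, 51, 19, 10, 13]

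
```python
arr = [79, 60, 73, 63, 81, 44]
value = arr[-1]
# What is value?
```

arr has length 6. Negative index -1 maps to positive index 6 + (-1) = 5. arr[5] = 44.

44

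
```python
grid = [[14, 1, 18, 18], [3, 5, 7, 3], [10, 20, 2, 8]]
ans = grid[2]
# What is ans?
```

grid has 3 rows. Row 2 is [10, 20, 2, 8].

[10, 20, 2, 8]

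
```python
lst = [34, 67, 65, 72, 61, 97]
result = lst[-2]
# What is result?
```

lst has length 6. Negative index -2 maps to positive index 6 + (-2) = 4. lst[4] = 61.

61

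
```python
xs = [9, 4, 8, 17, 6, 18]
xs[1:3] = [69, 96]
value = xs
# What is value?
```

xs starts as [9, 4, 8, 17, 6, 18] (length 6). The slice xs[1:3] covers indices [1, 2] with values [4, 8]. Replacing that slice with [69, 96] (same length) produces [9, 69, 96, 17, 6, 18].

[9, 69, 96, 17, 6, 18]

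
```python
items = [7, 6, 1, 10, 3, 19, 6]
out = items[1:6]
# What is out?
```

items has length 7. The slice items[1:6] selects indices [1, 2, 3, 4, 5] (1->6, 2->1, 3->10, 4->3, 5->19), giving [6, 1, 10, 3, 19].

[6, 1, 10, 3, 19]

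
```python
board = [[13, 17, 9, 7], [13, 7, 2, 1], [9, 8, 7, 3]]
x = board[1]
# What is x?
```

board has 3 rows. Row 1 is [13, 7, 2, 1].

[13, 7, 2, 1]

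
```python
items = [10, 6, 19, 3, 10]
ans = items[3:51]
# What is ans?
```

items has length 5. The slice items[3:51] selects indices [3, 4] (3->3, 4->10), giving [3, 10].

[3, 10]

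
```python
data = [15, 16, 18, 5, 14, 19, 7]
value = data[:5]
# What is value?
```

data has length 7. The slice data[:5] selects indices [0, 1, 2, 3, 4] (0->15, 1->16, 2->18, 3->5, 4->14), giving [15, 16, 18, 5, 14].

[15, 16, 18, 5, 14]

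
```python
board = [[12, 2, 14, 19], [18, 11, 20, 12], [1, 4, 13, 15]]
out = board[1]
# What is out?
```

board has 3 rows. Row 1 is [18, 11, 20, 12].

[18, 11, 20, 12]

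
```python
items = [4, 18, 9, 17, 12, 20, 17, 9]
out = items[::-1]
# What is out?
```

items has length 8. The slice items[::-1] selects indices [7, 6, 5, 4, 3, 2, 1, 0] (7->9, 6->17, 5->20, 4->12, 3->17, 2->9, 1->18, 0->4), giving [9, 17, 20, 12, 17, 9, 18, 4].

[9, 17, 20, 12, 17, 9, 18, 4]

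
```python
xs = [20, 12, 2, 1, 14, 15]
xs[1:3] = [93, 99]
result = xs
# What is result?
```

xs starts as [20, 12, 2, 1, 14, 15] (length 6). The slice xs[1:3] covers indices [1, 2] with values [12, 2]. Replacing that slice with [93, 99] (same length) produces [20, 93, 99, 1, 14, 15].

[20, 93, 99, 1, 14, 15]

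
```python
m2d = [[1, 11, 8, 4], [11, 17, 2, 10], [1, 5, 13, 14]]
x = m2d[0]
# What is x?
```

m2d has 3 rows. Row 0 is [1, 11, 8, 4].

[1, 11, 8, 4]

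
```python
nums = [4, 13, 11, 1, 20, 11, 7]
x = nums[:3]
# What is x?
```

nums has length 7. The slice nums[:3] selects indices [0, 1, 2] (0->4, 1->13, 2->11), giving [4, 13, 11].

[4, 13, 11]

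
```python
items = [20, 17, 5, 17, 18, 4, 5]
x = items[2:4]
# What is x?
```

items has length 7. The slice items[2:4] selects indices [2, 3] (2->5, 3->17), giving [5, 17].

[5, 17]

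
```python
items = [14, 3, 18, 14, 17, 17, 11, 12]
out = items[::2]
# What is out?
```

items has length 8. The slice items[::2] selects indices [0, 2, 4, 6] (0->14, 2->18, 4->17, 6->11), giving [14, 18, 17, 11].

[14, 18, 17, 11]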